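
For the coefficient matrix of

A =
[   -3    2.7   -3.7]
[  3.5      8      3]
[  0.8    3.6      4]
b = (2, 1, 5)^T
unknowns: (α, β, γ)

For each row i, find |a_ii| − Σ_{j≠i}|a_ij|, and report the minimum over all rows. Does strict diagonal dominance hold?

row 1: |-3| − (2.7+3.7) = -3.4
row 2: |8| − (3.5+3) = 1.5
row 3: |4| − (0.8+3.6) = -0.4
minimum over rows = -3.4 → not strictly diagonally dominant

-3.4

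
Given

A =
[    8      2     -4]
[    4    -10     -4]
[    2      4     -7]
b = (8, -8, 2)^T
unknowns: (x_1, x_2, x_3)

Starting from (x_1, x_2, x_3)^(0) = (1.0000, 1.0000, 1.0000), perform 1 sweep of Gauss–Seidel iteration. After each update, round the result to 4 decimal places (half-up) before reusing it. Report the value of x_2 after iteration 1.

0.9000

Iteration 1:
  x_1 = (8 - (2)·1.0000 - (-4)·1.0000) / (8) = 1.2500
  x_2 = (-8 - (4)·1.2500 - (-4)·1.0000) / (-10) = 0.9000
  x_3 = (2 - (2)·1.2500 - (4)·0.9000) / (-7) = 0.5857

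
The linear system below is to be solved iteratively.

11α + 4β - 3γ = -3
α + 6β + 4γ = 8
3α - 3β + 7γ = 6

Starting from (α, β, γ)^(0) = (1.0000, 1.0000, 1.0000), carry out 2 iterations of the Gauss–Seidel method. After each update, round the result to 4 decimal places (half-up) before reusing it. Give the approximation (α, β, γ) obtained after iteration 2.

(-0.1759, 0.4795, 1.1380)

Iteration 1:
  α = (-3 - (4)·1.0000 - (-3)·1.0000) / (11) = -0.3636
  β = (8 - (1)·-0.3636 - (4)·1.0000) / (6) = 0.7273
  γ = (6 - (3)·-0.3636 - (-3)·0.7273) / (7) = 1.3247
Iteration 2:
  α = (-3 - (4)·0.7273 - (-3)·1.3247) / (11) = -0.1759
  β = (8 - (1)·-0.1759 - (4)·1.3247) / (6) = 0.4795
  γ = (6 - (3)·-0.1759 - (-3)·0.4795) / (7) = 1.1380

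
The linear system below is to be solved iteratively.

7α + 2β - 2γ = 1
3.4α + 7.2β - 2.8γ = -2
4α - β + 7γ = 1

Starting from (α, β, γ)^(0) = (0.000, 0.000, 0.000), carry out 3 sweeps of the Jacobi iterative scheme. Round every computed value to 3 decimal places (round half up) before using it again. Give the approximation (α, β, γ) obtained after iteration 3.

Iteration 1:
  α = (1 - (2)·0.000 - (-2)·0.000) / (7) = 0.143
  β = (-2 - (3.4)·0.000 - (-2.8)·0.000) / (7.2) = -0.278
  γ = (1 - (4)·0.000 - (-1)·0.000) / (7) = 0.143
Iteration 2:
  α = (1 - (2)·-0.278 - (-2)·0.143) / (7) = 0.263
  β = (-2 - (3.4)·0.143 - (-2.8)·0.143) / (7.2) = -0.290
  γ = (1 - (4)·0.143 - (-1)·-0.278) / (7) = 0.021
Iteration 3:
  α = (1 - (2)·-0.290 - (-2)·0.021) / (7) = 0.232
  β = (-2 - (3.4)·0.263 - (-2.8)·0.021) / (7.2) = -0.394
  γ = (1 - (4)·0.263 - (-1)·-0.290) / (7) = -0.049

(0.232, -0.394, -0.049)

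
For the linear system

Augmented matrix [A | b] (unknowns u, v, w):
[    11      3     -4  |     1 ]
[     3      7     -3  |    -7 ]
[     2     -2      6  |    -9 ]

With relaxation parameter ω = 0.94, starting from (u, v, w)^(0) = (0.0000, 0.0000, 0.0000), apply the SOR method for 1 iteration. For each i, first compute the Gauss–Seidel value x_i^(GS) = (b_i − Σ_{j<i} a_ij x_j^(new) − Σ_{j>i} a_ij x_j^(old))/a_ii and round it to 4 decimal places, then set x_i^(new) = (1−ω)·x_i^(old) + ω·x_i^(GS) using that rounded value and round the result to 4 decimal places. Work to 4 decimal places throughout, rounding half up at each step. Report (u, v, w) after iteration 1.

(0.0854, -0.9744, -1.7421)

Iteration 1:
  u: GS value = (1 - (3)·0.0000 - (-4)·0.0000) / (11) = 0.0909;  u ← (1−ω)·0.0000 + ω·0.0909 = 0.0854
  v: GS value = (-7 - (3)·0.0854 - (-3)·0.0000) / (7) = -1.0366;  v ← (1−ω)·0.0000 + ω·-1.0366 = -0.9744
  w: GS value = (-9 - (2)·0.0854 - (-2)·-0.9744) / (6) = -1.8533;  w ← (1−ω)·0.0000 + ω·-1.8533 = -1.7421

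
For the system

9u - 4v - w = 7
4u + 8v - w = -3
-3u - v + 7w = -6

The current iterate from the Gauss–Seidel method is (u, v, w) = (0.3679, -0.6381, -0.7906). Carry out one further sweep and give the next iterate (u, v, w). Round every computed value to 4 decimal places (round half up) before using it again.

One sweep:
  u = (7 - (-4)·-0.6381 - (-1)·-0.7906) / (9) = 0.4063
  v = (-3 - (4)·0.4063 - (-1)·-0.7906) / (8) = -0.6770
  w = (-6 - (-3)·0.4063 - (-1)·-0.6770) / (7) = -0.7797

(0.4063, -0.6770, -0.7797)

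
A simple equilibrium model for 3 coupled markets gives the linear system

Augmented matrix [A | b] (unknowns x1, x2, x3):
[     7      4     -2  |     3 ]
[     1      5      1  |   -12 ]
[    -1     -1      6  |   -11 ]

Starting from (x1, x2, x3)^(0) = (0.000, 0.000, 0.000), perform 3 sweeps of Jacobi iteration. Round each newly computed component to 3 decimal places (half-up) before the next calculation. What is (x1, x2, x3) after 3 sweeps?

Iteration 1:
  x1 = (3 - (4)·0.000 - (-2)·0.000) / (7) = 0.429
  x2 = (-12 - (1)·0.000 - (1)·0.000) / (5) = -2.400
  x3 = (-11 - (-1)·0.000 - (-1)·0.000) / (6) = -1.833
Iteration 2:
  x1 = (3 - (4)·-2.400 - (-2)·-1.833) / (7) = 1.276
  x2 = (-12 - (1)·0.429 - (1)·-1.833) / (5) = -2.119
  x3 = (-11 - (-1)·0.429 - (-1)·-2.400) / (6) = -2.162
Iteration 3:
  x1 = (3 - (4)·-2.119 - (-2)·-2.162) / (7) = 1.022
  x2 = (-12 - (1)·1.276 - (1)·-2.162) / (5) = -2.223
  x3 = (-11 - (-1)·1.276 - (-1)·-2.119) / (6) = -1.974

(1.022, -2.223, -1.974)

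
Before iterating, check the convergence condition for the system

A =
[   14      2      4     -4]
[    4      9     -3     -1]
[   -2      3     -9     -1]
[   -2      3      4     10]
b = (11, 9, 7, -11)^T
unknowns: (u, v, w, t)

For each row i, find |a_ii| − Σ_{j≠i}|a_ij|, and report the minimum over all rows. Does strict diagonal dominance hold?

1

row 1: |14| − (2+4+4) = 4
row 2: |9| − (4+3+1) = 1
row 3: |-9| − (2+3+1) = 3
row 4: |10| − (2+3+4) = 1
minimum over rows = 1 → strictly diagonally dominant (convergence guaranteed)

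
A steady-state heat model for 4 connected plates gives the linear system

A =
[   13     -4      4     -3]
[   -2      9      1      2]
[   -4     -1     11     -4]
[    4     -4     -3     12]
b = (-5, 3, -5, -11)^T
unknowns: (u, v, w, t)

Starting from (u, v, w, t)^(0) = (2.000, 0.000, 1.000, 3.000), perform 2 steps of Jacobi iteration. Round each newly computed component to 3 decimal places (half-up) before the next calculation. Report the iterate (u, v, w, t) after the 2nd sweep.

Iteration 1:
  u = (-5 - (-4)·0.000 - (4)·1.000 - (-3)·3.000) / (13) = 0.000
  v = (3 - (-2)·2.000 - (1)·1.000 - (2)·3.000) / (9) = 0.000
  w = (-5 - (-4)·2.000 - (-1)·0.000 - (-4)·3.000) / (11) = 1.364
  t = (-11 - (4)·2.000 - (-4)·0.000 - (-3)·1.000) / (12) = -1.333
Iteration 2:
  u = (-5 - (-4)·0.000 - (4)·1.364 - (-3)·-1.333) / (13) = -1.112
  v = (3 - (-2)·0.000 - (1)·1.364 - (2)·-1.333) / (9) = 0.478
  w = (-5 - (-4)·0.000 - (-1)·0.000 - (-4)·-1.333) / (11) = -0.939
  t = (-11 - (4)·0.000 - (-4)·0.000 - (-3)·1.364) / (12) = -0.576

(-1.112, 0.478, -0.939, -0.576)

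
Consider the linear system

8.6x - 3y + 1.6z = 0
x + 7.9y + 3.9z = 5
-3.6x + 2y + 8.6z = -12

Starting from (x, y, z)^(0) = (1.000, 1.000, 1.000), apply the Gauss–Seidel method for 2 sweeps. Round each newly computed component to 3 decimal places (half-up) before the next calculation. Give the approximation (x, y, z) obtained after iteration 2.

Iteration 1:
  x = (0 - (-3)·1.000 - (1.6)·1.000) / (8.6) = 0.163
  y = (5 - (1)·0.163 - (3.9)·1.000) / (7.9) = 0.119
  z = (-12 - (-3.6)·0.163 - (2)·0.119) / (8.6) = -1.355
Iteration 2:
  x = (0 - (-3)·0.119 - (1.6)·-1.355) / (8.6) = 0.294
  y = (5 - (1)·0.294 - (3.9)·-1.355) / (7.9) = 1.265
  z = (-12 - (-3.6)·0.294 - (2)·1.265) / (8.6) = -1.566

(0.294, 1.265, -1.566)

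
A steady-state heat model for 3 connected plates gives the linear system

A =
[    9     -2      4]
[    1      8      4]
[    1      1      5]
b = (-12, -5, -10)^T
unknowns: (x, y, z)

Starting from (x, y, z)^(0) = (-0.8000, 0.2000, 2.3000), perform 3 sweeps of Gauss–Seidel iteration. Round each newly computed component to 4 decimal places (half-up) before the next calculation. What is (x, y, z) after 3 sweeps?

(-0.5015, 0.3399, -1.9677)

Iteration 1:
  x = (-12 - (-2)·0.2000 - (4)·2.3000) / (9) = -2.3111
  y = (-5 - (1)·-2.3111 - (4)·2.3000) / (8) = -1.4861
  z = (-10 - (1)·-2.3111 - (1)·-1.4861) / (5) = -1.2406
Iteration 2:
  x = (-12 - (-2)·-1.4861 - (4)·-1.2406) / (9) = -1.1122
  y = (-5 - (1)·-1.1122 - (4)·-1.2406) / (8) = 0.1343
  z = (-10 - (1)·-1.1122 - (1)·0.1343) / (5) = -1.8044
Iteration 3:
  x = (-12 - (-2)·0.1343 - (4)·-1.8044) / (9) = -0.5015
  y = (-5 - (1)·-0.5015 - (4)·-1.8044) / (8) = 0.3399
  z = (-10 - (1)·-0.5015 - (1)·0.3399) / (5) = -1.9677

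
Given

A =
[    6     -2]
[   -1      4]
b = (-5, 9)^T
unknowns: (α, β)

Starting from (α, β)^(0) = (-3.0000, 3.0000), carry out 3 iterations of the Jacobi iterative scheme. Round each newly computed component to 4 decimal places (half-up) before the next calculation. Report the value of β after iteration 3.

2.1667

Iteration 1:
  α = (-5 - (-2)·3.0000) / (6) = 0.1667
  β = (9 - (-1)·-3.0000) / (4) = 1.5000
Iteration 2:
  α = (-5 - (-2)·1.5000) / (6) = -0.3333
  β = (9 - (-1)·0.1667) / (4) = 2.2917
Iteration 3:
  α = (-5 - (-2)·2.2917) / (6) = -0.0694
  β = (9 - (-1)·-0.3333) / (4) = 2.1667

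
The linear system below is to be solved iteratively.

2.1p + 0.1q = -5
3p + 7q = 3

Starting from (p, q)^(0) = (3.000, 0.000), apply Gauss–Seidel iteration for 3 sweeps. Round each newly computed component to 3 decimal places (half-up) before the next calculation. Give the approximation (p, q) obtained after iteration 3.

(-2.451, 1.479)

Iteration 1:
  p = (-5 - (0.1)·0.000) / (2.1) = -2.381
  q = (3 - (3)·-2.381) / (7) = 1.449
Iteration 2:
  p = (-5 - (0.1)·1.449) / (2.1) = -2.450
  q = (3 - (3)·-2.450) / (7) = 1.479
Iteration 3:
  p = (-5 - (0.1)·1.479) / (2.1) = -2.451
  q = (3 - (3)·-2.451) / (7) = 1.479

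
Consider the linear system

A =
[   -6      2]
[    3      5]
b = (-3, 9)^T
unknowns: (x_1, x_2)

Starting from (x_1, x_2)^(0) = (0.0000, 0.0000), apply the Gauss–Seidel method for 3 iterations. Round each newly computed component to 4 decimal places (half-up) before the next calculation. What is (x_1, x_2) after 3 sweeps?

Iteration 1:
  x_1 = (-3 - (2)·0.0000) / (-6) = 0.5000
  x_2 = (9 - (3)·0.5000) / (5) = 1.5000
Iteration 2:
  x_1 = (-3 - (2)·1.5000) / (-6) = 1.0000
  x_2 = (9 - (3)·1.0000) / (5) = 1.2000
Iteration 3:
  x_1 = (-3 - (2)·1.2000) / (-6) = 0.9000
  x_2 = (9 - (3)·0.9000) / (5) = 1.2600

(0.9000, 1.2600)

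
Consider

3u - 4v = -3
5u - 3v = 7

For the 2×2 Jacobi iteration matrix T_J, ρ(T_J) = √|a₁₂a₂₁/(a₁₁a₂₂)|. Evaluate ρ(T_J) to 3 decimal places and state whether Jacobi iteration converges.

a₁₂a₂₁/(a₁₁a₂₂) = (-4)·(5) / ((3)·(-3)) = 2.222222
ρ = √|2.222222| = √2.222222 = 1.491
ρ > 1, so Jacobi diverges

1.491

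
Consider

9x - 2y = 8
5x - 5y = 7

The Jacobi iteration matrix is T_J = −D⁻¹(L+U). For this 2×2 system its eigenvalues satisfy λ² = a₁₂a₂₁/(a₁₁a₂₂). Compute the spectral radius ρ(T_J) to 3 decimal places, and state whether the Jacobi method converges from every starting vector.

0.471

a₁₂a₂₁/(a₁₁a₂₂) = (-2)·(5) / ((9)·(-5)) = 0.222222
ρ = √|0.222222| = √0.222222 = 0.471
ρ < 1, so Jacobi converges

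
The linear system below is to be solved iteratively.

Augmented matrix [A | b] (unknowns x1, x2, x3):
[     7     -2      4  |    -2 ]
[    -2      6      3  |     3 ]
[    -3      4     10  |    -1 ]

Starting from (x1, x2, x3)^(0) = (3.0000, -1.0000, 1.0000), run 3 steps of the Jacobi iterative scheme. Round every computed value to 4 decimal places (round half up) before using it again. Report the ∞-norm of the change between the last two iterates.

Iteration 1:
  x1 = (-2 - (-2)·-1.0000 - (4)·1.0000) / (7) = -1.1429
  x2 = (3 - (-2)·3.0000 - (3)·1.0000) / (6) = 1.0000
  x3 = (-1 - (-3)·3.0000 - (4)·-1.0000) / (10) = 1.2000
Iteration 2:
  x1 = (-2 - (-2)·1.0000 - (4)·1.2000) / (7) = -0.6857
  x2 = (3 - (-2)·-1.1429 - (3)·1.2000) / (6) = -0.4810
  x3 = (-1 - (-3)·-1.1429 - (4)·1.0000) / (10) = -0.8429
Iteration 3:
  x1 = (-2 - (-2)·-0.4810 - (4)·-0.8429) / (7) = 0.0585
  x2 = (3 - (-2)·-0.6857 - (3)·-0.8429) / (6) = 0.6929
  x3 = (-1 - (-3)·-0.6857 - (4)·-0.4810) / (10) = -0.1133
Change: (0.7442, 1.1739, 0.7296) → max |·| = 1.1739

1.1739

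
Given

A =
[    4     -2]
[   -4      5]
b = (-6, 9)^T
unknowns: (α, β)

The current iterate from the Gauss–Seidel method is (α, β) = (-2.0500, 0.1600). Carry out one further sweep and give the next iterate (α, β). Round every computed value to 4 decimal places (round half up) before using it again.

One sweep:
  α = (-6 - (-2)·0.1600) / (4) = -1.4200
  β = (9 - (-4)·-1.4200) / (5) = 0.6640

(-1.4200, 0.6640)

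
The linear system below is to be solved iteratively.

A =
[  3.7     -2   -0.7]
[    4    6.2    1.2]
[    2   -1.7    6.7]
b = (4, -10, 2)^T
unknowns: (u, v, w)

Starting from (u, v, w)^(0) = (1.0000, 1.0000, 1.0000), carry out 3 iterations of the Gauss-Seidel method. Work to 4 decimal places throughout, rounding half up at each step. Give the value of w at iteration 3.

Iteration 1:
  u = (4 - (-2)·1.0000 - (-0.7)·1.0000) / (3.7) = 1.8108
  v = (-10 - (4)·1.8108 - (1.2)·1.0000) / (6.2) = -2.9747
  w = (2 - (2)·1.8108 - (-1.7)·-2.9747) / (6.7) = -0.9968
Iteration 2:
  u = (4 - (-2)·-2.9747 - (-0.7)·-0.9968) / (3.7) = -0.7154
  v = (-10 - (4)·-0.7154 - (1.2)·-0.9968) / (6.2) = -0.9584
  w = (2 - (2)·-0.7154 - (-1.7)·-0.9584) / (6.7) = 0.2689
Iteration 3:
  u = (4 - (-2)·-0.9584 - (-0.7)·0.2689) / (3.7) = 0.6139
  v = (-10 - (4)·0.6139 - (1.2)·0.2689) / (6.2) = -2.0610
  w = (2 - (2)·0.6139 - (-1.7)·-2.0610) / (6.7) = -0.4077

-0.4077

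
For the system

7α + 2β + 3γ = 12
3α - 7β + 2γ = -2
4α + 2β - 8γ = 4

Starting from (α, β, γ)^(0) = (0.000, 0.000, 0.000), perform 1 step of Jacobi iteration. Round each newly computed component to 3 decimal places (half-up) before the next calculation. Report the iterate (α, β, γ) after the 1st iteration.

Iteration 1:
  α = (12 - (2)·0.000 - (3)·0.000) / (7) = 1.714
  β = (-2 - (3)·0.000 - (2)·0.000) / (-7) = 0.286
  γ = (4 - (4)·0.000 - (2)·0.000) / (-8) = -0.500

(1.714, 0.286, -0.500)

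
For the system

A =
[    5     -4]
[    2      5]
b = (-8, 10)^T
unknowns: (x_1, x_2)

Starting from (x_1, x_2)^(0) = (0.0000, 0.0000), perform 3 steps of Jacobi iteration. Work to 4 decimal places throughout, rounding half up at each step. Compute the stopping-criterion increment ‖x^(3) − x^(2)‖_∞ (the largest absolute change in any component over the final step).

0.6400

Iteration 1:
  x_1 = (-8 - (-4)·0.0000) / (5) = -1.6000
  x_2 = (10 - (2)·0.0000) / (5) = 2.0000
Iteration 2:
  x_1 = (-8 - (-4)·2.0000) / (5) = 0.0000
  x_2 = (10 - (2)·-1.6000) / (5) = 2.6400
Iteration 3:
  x_1 = (-8 - (-4)·2.6400) / (5) = 0.5120
  x_2 = (10 - (2)·0.0000) / (5) = 2.0000
Change: (0.5120, -0.6400) → max |·| = 0.6400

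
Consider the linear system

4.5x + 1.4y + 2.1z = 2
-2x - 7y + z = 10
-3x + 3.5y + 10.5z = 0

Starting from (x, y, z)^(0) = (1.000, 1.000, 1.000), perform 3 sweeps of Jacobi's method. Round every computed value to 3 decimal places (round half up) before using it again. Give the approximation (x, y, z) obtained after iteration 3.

Iteration 1:
  x = (2 - (1.4)·1.000 - (2.1)·1.000) / (4.5) = -0.333
  y = (10 - (-2)·1.000 - (1)·1.000) / (-7) = -1.571
  z = (0 - (-3)·1.000 - (3.5)·1.000) / (10.5) = -0.048
Iteration 2:
  x = (2 - (1.4)·-1.571 - (2.1)·-0.048) / (4.5) = 0.956
  y = (10 - (-2)·-0.333 - (1)·-0.048) / (-7) = -1.340
  z = (0 - (-3)·-0.333 - (3.5)·-1.571) / (10.5) = 0.429
Iteration 3:
  x = (2 - (1.4)·-1.340 - (2.1)·0.429) / (4.5) = 0.661
  y = (10 - (-2)·0.956 - (1)·0.429) / (-7) = -1.640
  z = (0 - (-3)·0.956 - (3.5)·-1.340) / (10.5) = 0.720

(0.661, -1.640, 0.720)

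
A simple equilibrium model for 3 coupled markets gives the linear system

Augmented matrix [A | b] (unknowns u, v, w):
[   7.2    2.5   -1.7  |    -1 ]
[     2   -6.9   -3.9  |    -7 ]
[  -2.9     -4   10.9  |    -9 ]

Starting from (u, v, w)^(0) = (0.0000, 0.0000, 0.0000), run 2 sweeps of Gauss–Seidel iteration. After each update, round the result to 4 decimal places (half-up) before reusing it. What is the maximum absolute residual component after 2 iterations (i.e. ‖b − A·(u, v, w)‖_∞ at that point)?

Iteration 1:
  u = (-1 - (2.5)·0.0000 - (-1.7)·0.0000) / (7.2) = -0.1389
  v = (-7 - (2)·-0.1389 - (-3.9)·0.0000) / (-6.9) = 0.9742
  w = (-9 - (-2.9)·-0.1389 - (-4)·0.9742) / (10.9) = -0.5051
Iteration 2:
  u = (-1 - (2.5)·0.9742 - (-1.7)·-0.5051) / (7.2) = -0.5964
  v = (-7 - (2)·-0.5964 - (-3.9)·-0.5051) / (-6.9) = 1.1271
  w = (-9 - (-2.9)·-0.5964 - (-4)·1.1271) / (10.9) = -0.5707
Residual b − A·x = (-0.4939, -0.2559, -0.0005); ∞-norm = 0.4939

0.4939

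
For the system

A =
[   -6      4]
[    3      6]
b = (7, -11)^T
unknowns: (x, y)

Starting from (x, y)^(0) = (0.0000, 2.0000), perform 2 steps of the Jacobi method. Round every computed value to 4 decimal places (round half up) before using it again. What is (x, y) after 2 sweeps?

Iteration 1:
  x = (7 - (4)·2.0000) / (-6) = 0.1667
  y = (-11 - (3)·0.0000) / (6) = -1.8333
Iteration 2:
  x = (7 - (4)·-1.8333) / (-6) = -2.3889
  y = (-11 - (3)·0.1667) / (6) = -1.9167

(-2.3889, -1.9167)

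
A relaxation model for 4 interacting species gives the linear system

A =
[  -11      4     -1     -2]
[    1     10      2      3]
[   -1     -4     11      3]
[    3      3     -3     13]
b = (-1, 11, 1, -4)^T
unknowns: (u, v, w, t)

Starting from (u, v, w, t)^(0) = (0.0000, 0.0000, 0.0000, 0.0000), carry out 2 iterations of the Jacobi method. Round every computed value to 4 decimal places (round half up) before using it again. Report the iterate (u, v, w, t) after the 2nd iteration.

(0.5386, 1.1650, 0.5831, -0.5615)

Iteration 1:
  u = (-1 - (4)·0.0000 - (-1)·0.0000 - (-2)·0.0000) / (-11) = 0.0909
  v = (11 - (1)·0.0000 - (2)·0.0000 - (3)·0.0000) / (10) = 1.1000
  w = (1 - (-1)·0.0000 - (-4)·0.0000 - (3)·0.0000) / (11) = 0.0909
  t = (-4 - (3)·0.0000 - (3)·0.0000 - (-3)·0.0000) / (13) = -0.3077
Iteration 2:
  u = (-1 - (4)·1.1000 - (-1)·0.0909 - (-2)·-0.3077) / (-11) = 0.5386
  v = (11 - (1)·0.0909 - (2)·0.0909 - (3)·-0.3077) / (10) = 1.1650
  w = (1 - (-1)·0.0909 - (-4)·1.1000 - (3)·-0.3077) / (11) = 0.5831
  t = (-4 - (3)·0.0909 - (3)·1.1000 - (-3)·0.0909) / (13) = -0.5615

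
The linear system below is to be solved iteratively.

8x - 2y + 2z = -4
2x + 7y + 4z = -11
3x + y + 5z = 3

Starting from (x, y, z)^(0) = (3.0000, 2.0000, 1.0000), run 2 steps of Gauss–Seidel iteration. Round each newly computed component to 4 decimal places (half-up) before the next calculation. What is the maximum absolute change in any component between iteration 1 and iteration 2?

1.0589

Iteration 1:
  x = (-4 - (-2)·2.0000 - (2)·1.0000) / (8) = -0.2500
  y = (-11 - (2)·-0.2500 - (4)·1.0000) / (7) = -2.0714
  z = (3 - (3)·-0.2500 - (1)·-2.0714) / (5) = 1.1643
Iteration 2:
  x = (-4 - (-2)·-2.0714 - (2)·1.1643) / (8) = -1.3089
  y = (-11 - (2)·-1.3089 - (4)·1.1643) / (7) = -1.8628
  z = (3 - (3)·-1.3089 - (1)·-1.8628) / (5) = 1.7579
Change: (-1.0589, 0.2086, 0.5936) → max |·| = 1.0589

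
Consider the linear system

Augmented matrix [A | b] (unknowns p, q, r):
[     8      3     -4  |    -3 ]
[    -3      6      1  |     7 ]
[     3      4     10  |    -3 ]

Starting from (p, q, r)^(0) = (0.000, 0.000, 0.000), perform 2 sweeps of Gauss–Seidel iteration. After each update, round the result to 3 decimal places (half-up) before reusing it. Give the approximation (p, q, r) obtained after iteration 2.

Iteration 1:
  p = (-3 - (3)·0.000 - (-4)·0.000) / (8) = -0.375
  q = (7 - (-3)·-0.375 - (1)·0.000) / (6) = 0.979
  r = (-3 - (3)·-0.375 - (4)·0.979) / (10) = -0.579
Iteration 2:
  p = (-3 - (3)·0.979 - (-4)·-0.579) / (8) = -1.032
  q = (7 - (-3)·-1.032 - (1)·-0.579) / (6) = 0.747
  r = (-3 - (3)·-1.032 - (4)·0.747) / (10) = -0.289

(-1.032, 0.747, -0.289)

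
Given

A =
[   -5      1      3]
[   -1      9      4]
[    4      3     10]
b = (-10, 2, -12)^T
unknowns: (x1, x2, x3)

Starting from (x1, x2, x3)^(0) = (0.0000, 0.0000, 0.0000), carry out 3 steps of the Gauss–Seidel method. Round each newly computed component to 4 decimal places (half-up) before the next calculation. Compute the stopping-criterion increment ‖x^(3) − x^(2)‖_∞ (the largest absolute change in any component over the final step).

0.3022

Iteration 1:
  x1 = (-10 - (1)·0.0000 - (3)·0.0000) / (-5) = 2.0000
  x2 = (2 - (-1)·2.0000 - (4)·0.0000) / (9) = 0.4444
  x3 = (-12 - (4)·2.0000 - (3)·0.4444) / (10) = -2.1333
Iteration 2:
  x1 = (-10 - (1)·0.4444 - (3)·-2.1333) / (-5) = 0.8089
  x2 = (2 - (-1)·0.8089 - (4)·-2.1333) / (9) = 1.2602
  x3 = (-12 - (4)·0.8089 - (3)·1.2602) / (10) = -1.9016
Iteration 3:
  x1 = (-10 - (1)·1.2602 - (3)·-1.9016) / (-5) = 1.1111
  x2 = (2 - (-1)·1.1111 - (4)·-1.9016) / (9) = 1.1908
  x3 = (-12 - (4)·1.1111 - (3)·1.1908) / (10) = -2.0017
Change: (0.3022, -0.0694, -0.1001) → max |·| = 0.3022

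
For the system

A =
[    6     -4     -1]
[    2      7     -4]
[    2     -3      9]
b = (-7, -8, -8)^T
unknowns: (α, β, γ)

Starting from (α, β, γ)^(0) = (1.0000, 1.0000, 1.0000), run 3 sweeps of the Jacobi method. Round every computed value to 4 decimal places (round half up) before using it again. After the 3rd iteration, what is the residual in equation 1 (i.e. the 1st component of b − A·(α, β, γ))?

Iteration 1:
  α = (-7 - (-4)·1.0000 - (-1)·1.0000) / (6) = -0.3333
  β = (-8 - (2)·1.0000 - (-4)·1.0000) / (7) = -0.8571
  γ = (-8 - (2)·1.0000 - (-3)·1.0000) / (9) = -0.7778
Iteration 2:
  α = (-7 - (-4)·-0.8571 - (-1)·-0.7778) / (6) = -1.8677
  β = (-8 - (2)·-0.3333 - (-4)·-0.7778) / (7) = -1.4921
  γ = (-8 - (2)·-0.3333 - (-3)·-0.8571) / (9) = -1.1005
Iteration 3:
  α = (-7 - (-4)·-1.4921 - (-1)·-1.1005) / (6) = -2.3448
  β = (-8 - (2)·-1.8677 - (-4)·-1.1005) / (7) = -1.2381
  γ = (-8 - (2)·-1.8677 - (-3)·-1.4921) / (9) = -0.9712
Residual b − A·x = (1.1452, 1.4715, 1.7161)

1.1452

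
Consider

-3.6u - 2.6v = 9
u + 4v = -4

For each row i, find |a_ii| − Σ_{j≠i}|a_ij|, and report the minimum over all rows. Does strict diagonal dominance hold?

row 1: |-3.6| − (2.6) = 1
row 2: |4| − (1) = 3
minimum over rows = 1 → strictly diagonally dominant (convergence guaranteed)

1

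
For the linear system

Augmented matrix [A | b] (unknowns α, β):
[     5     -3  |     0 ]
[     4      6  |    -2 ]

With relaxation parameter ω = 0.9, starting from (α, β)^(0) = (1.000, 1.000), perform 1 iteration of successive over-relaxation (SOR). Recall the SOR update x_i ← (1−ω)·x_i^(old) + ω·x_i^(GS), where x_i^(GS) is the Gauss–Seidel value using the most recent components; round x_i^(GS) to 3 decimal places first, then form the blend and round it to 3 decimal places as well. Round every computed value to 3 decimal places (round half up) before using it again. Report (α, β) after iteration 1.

(0.640, -0.584)

Iteration 1:
  α: GS value = (0 - (-3)·1.000) / (5) = 0.600;  α ← (1−ω)·1.000 + ω·0.600 = 0.640
  β: GS value = (-2 - (4)·0.640) / (6) = -0.760;  β ← (1−ω)·1.000 + ω·-0.760 = -0.584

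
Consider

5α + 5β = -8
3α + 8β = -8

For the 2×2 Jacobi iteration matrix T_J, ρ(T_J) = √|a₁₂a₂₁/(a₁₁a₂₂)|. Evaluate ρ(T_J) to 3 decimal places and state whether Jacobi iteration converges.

a₁₂a₂₁/(a₁₁a₂₂) = (5)·(3) / ((5)·(8)) = 0.375000
ρ = √|0.375000| = √0.375000 = 0.612
ρ < 1, so Jacobi converges

0.612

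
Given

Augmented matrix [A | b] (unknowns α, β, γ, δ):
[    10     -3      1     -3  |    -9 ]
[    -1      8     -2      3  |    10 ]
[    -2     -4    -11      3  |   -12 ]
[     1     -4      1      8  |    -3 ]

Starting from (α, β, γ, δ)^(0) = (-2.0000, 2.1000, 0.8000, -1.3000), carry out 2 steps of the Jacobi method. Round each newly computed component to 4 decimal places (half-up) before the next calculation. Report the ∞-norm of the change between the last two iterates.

Iteration 1:
  α = (-9 - (-3)·2.1000 - (1)·0.8000 - (-3)·-1.3000) / (10) = -0.7400
  β = (10 - (-1)·-2.0000 - (-2)·0.8000 - (3)·-1.3000) / (8) = 1.6875
  γ = (-12 - (-2)·-2.0000 - (-4)·2.1000 - (3)·-1.3000) / (-11) = 0.3364
  δ = (-3 - (1)·-2.0000 - (-4)·2.1000 - (1)·0.8000) / (8) = 0.8250
Iteration 2:
  α = (-9 - (-3)·1.6875 - (1)·0.3364 - (-3)·0.8250) / (10) = -0.1799
  β = (10 - (-1)·-0.7400 - (-2)·0.3364 - (3)·0.8250) / (8) = 0.9322
  γ = (-12 - (-2)·-0.7400 - (-4)·1.6875 - (3)·0.8250) / (-11) = 0.8368
  δ = (-3 - (1)·-0.7400 - (-4)·1.6875 - (1)·0.3364) / (8) = 0.5192
Change: (0.5601, -0.7553, 0.5004, -0.3058) → max |·| = 0.7553

0.7553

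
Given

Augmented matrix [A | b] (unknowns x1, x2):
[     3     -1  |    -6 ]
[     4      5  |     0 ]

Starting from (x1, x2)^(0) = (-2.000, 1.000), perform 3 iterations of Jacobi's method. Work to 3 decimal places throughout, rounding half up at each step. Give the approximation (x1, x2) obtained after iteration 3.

Iteration 1:
  x1 = (-6 - (-1)·1.000) / (3) = -1.667
  x2 = (0 - (4)·-2.000) / (5) = 1.600
Iteration 2:
  x1 = (-6 - (-1)·1.600) / (3) = -1.467
  x2 = (0 - (4)·-1.667) / (5) = 1.334
Iteration 3:
  x1 = (-6 - (-1)·1.334) / (3) = -1.555
  x2 = (0 - (4)·-1.467) / (5) = 1.174

(-1.555, 1.174)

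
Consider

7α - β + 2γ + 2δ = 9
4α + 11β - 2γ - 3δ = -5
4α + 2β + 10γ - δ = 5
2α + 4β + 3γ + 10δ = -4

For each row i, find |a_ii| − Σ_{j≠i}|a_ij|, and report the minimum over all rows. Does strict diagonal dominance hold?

row 1: |7| − (1+2+2) = 2
row 2: |11| − (4+2+3) = 2
row 3: |10| − (4+2+1) = 3
row 4: |10| − (2+4+3) = 1
minimum over rows = 1 → strictly diagonally dominant (convergence guaranteed)

1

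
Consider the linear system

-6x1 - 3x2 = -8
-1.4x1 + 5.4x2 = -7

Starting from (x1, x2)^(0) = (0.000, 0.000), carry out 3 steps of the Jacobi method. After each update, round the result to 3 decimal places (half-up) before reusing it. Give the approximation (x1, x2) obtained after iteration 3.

Iteration 1:
  x1 = (-8 - (-3)·0.000) / (-6) = 1.333
  x2 = (-7 - (-1.4)·0.000) / (5.4) = -1.296
Iteration 2:
  x1 = (-8 - (-3)·-1.296) / (-6) = 1.981
  x2 = (-7 - (-1.4)·1.333) / (5.4) = -0.951
Iteration 3:
  x1 = (-8 - (-3)·-0.951) / (-6) = 1.809
  x2 = (-7 - (-1.4)·1.981) / (5.4) = -0.783

(1.809, -0.783)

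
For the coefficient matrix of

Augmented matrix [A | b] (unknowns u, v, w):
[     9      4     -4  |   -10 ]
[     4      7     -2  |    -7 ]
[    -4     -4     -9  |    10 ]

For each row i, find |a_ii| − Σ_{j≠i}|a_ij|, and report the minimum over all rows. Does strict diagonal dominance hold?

1

row 1: |9| − (4+4) = 1
row 2: |7| − (4+2) = 1
row 3: |-9| − (4+4) = 1
minimum over rows = 1 → strictly diagonally dominant (convergence guaranteed)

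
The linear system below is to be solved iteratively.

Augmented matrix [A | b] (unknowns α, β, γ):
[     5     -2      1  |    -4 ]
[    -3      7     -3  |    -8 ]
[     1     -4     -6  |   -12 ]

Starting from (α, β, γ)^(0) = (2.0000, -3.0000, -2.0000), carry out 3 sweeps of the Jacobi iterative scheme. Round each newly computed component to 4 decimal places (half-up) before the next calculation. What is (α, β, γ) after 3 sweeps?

(-1.2876, -0.9836, 1.6270)

Iteration 1:
  α = (-4 - (-2)·-3.0000 - (1)·-2.0000) / (5) = -1.6000
  β = (-8 - (-3)·2.0000 - (-3)·-2.0000) / (7) = -1.1429
  γ = (-12 - (1)·2.0000 - (-4)·-3.0000) / (-6) = 4.3333
Iteration 2:
  α = (-4 - (-2)·-1.1429 - (1)·4.3333) / (5) = -2.1238
  β = (-8 - (-3)·-1.6000 - (-3)·4.3333) / (7) = 0.0286
  γ = (-12 - (1)·-1.6000 - (-4)·-1.1429) / (-6) = 2.4953
Iteration 3:
  α = (-4 - (-2)·0.0286 - (1)·2.4953) / (5) = -1.2876
  β = (-8 - (-3)·-2.1238 - (-3)·2.4953) / (7) = -0.9836
  γ = (-12 - (1)·-2.1238 - (-4)·0.0286) / (-6) = 1.6270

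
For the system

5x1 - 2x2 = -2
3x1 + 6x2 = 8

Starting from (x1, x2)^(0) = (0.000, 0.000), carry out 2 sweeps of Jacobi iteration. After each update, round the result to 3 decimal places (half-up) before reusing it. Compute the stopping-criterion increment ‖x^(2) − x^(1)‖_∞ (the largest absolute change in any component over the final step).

Iteration 1:
  x1 = (-2 - (-2)·0.000) / (5) = -0.400
  x2 = (8 - (3)·0.000) / (6) = 1.333
Iteration 2:
  x1 = (-2 - (-2)·1.333) / (5) = 0.133
  x2 = (8 - (3)·-0.400) / (6) = 1.533
Change: (0.533, 0.200) → max |·| = 0.533

0.533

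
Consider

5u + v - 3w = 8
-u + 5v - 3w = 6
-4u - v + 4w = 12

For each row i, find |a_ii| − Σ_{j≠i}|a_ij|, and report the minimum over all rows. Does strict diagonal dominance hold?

-1

row 1: |5| − (1+3) = 1
row 2: |5| − (1+3) = 1
row 3: |4| − (4+1) = -1
minimum over rows = -1 → not strictly diagonally dominant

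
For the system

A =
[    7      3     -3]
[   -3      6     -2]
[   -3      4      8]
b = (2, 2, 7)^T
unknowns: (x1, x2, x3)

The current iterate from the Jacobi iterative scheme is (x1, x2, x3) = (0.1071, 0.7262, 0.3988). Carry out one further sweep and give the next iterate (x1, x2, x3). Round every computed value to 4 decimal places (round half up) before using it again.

(0.1454, 0.5198, 0.5521)

One sweep:
  x1 = (2 - (3)·0.7262 - (-3)·0.3988) / (7) = 0.1454
  x2 = (2 - (-3)·0.1071 - (-2)·0.3988) / (6) = 0.5198
  x3 = (7 - (-3)·0.1071 - (4)·0.7262) / (8) = 0.5521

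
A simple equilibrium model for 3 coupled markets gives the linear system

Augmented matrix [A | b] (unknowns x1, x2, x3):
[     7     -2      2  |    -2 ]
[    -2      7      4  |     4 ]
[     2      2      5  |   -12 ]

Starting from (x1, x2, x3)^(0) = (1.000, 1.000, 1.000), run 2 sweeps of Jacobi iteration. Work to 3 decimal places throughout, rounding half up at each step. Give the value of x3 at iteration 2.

Iteration 1:
  x1 = (-2 - (-2)·1.000 - (2)·1.000) / (7) = -0.286
  x2 = (4 - (-2)·1.000 - (4)·1.000) / (7) = 0.286
  x3 = (-12 - (2)·1.000 - (2)·1.000) / (5) = -3.200
Iteration 2:
  x1 = (-2 - (-2)·0.286 - (2)·-3.200) / (7) = 0.710
  x2 = (4 - (-2)·-0.286 - (4)·-3.200) / (7) = 2.318
  x3 = (-12 - (2)·-0.286 - (2)·0.286) / (5) = -2.400

-2.400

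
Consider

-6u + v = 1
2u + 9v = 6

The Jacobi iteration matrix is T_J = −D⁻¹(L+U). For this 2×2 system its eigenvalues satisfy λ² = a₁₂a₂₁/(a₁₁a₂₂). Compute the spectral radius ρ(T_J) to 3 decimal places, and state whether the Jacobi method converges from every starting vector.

0.192

a₁₂a₂₁/(a₁₁a₂₂) = (1)·(2) / ((-6)·(9)) = -0.037037
ρ = √|-0.037037| = √0.037037 = 0.192
ρ < 1, so Jacobi converges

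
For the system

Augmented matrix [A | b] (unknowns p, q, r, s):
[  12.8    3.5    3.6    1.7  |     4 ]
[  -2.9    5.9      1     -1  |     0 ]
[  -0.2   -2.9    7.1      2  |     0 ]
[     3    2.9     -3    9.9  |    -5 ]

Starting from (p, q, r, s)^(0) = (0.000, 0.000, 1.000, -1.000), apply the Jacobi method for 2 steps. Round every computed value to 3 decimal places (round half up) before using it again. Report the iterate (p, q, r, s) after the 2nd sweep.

Iteration 1:
  p = (4 - (3.5)·0.000 - (3.6)·1.000 - (1.7)·-1.000) / (12.8) = 0.164
  q = (0 - (-2.9)·0.000 - (1)·1.000 - (-1)·-1.000) / (5.9) = -0.339
  r = (0 - (-0.2)·0.000 - (-2.9)·0.000 - (2)·-1.000) / (7.1) = 0.282
  s = (-5 - (3)·0.000 - (2.9)·0.000 - (-3)·1.000) / (9.9) = -0.202
Iteration 2:
  p = (4 - (3.5)·-0.339 - (3.6)·0.282 - (1.7)·-0.202) / (12.8) = 0.353
  q = (0 - (-2.9)·0.164 - (1)·0.282 - (-1)·-0.202) / (5.9) = -0.001
  r = (0 - (-0.2)·0.164 - (-2.9)·-0.339 - (2)·-0.202) / (7.1) = -0.077
  s = (-5 - (3)·0.164 - (2.9)·-0.339 - (-3)·0.282) / (9.9) = -0.370

(0.353, -0.001, -0.077, -0.370)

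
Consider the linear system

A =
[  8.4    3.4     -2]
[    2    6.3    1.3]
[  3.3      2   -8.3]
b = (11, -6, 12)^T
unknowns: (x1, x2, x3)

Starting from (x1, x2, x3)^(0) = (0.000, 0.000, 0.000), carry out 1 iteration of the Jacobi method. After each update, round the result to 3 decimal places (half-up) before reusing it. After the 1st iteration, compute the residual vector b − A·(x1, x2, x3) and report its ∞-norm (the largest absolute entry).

2.421

Iteration 1:
  x1 = (11 - (3.4)·0.000 - (-2)·0.000) / (8.4) = 1.310
  x2 = (-6 - (2)·0.000 - (1.3)·0.000) / (6.3) = -0.952
  x3 = (12 - (3.3)·0.000 - (2)·0.000) / (-8.3) = -1.446
Residual b − A·x = (0.341, -0.743, -2.421); ∞-norm = 2.421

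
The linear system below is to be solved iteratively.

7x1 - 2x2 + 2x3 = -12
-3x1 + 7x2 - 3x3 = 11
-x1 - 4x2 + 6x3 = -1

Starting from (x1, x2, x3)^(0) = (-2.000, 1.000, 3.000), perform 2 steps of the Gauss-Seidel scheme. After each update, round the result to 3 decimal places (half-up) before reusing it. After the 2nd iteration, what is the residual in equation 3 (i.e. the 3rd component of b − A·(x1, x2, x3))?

Iteration 1:
  x1 = (-12 - (-2)·1.000 - (2)·3.000) / (7) = -2.286
  x2 = (11 - (-3)·-2.286 - (-3)·3.000) / (7) = 1.877
  x3 = (-1 - (-1)·-2.286 - (-4)·1.877) / (6) = 0.704
Iteration 2:
  x1 = (-12 - (-2)·1.877 - (2)·0.704) / (7) = -1.379
  x2 = (11 - (-3)·-1.379 - (-3)·0.704) / (7) = 1.282
  x3 = (-1 - (-1)·-1.379 - (-4)·1.282) / (6) = 0.458
Residual b − A·x = (-0.699, -0.737, 0.001)

0.001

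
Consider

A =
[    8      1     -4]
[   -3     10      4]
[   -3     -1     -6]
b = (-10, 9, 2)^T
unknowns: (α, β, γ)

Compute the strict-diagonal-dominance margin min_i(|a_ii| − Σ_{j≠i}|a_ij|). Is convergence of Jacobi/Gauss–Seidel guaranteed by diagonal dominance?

2

row 1: |8| − (1+4) = 3
row 2: |10| − (3+4) = 3
row 3: |-6| − (3+1) = 2
minimum over rows = 2 → strictly diagonally dominant (convergence guaranteed)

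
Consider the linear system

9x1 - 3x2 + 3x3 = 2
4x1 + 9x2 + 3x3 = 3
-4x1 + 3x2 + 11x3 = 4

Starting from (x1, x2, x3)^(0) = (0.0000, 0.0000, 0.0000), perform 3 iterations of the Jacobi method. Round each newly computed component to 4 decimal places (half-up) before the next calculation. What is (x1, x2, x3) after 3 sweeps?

(0.1422, 0.1212, 0.4098)

Iteration 1:
  x1 = (2 - (-3)·0.0000 - (3)·0.0000) / (9) = 0.2222
  x2 = (3 - (4)·0.0000 - (3)·0.0000) / (9) = 0.3333
  x3 = (4 - (-4)·0.0000 - (3)·0.0000) / (11) = 0.3636
Iteration 2:
  x1 = (2 - (-3)·0.3333 - (3)·0.3636) / (9) = 0.2121
  x2 = (3 - (4)·0.2222 - (3)·0.3636) / (9) = 0.1134
  x3 = (4 - (-4)·0.2222 - (3)·0.3333) / (11) = 0.3535
Iteration 3:
  x1 = (2 - (-3)·0.1134 - (3)·0.3535) / (9) = 0.1422
  x2 = (3 - (4)·0.2121 - (3)·0.3535) / (9) = 0.1212
  x3 = (4 - (-4)·0.2121 - (3)·0.1134) / (11) = 0.4098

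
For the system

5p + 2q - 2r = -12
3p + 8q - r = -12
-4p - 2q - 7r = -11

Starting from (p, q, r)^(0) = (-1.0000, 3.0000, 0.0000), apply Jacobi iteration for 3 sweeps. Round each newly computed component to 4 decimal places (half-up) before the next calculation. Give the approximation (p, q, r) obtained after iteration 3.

Iteration 1:
  p = (-12 - (2)·3.0000 - (-2)·0.0000) / (5) = -3.6000
  q = (-12 - (3)·-1.0000 - (-1)·0.0000) / (8) = -1.1250
  r = (-11 - (-4)·-1.0000 - (-2)·3.0000) / (-7) = 1.2857
Iteration 2:
  p = (-12 - (2)·-1.1250 - (-2)·1.2857) / (5) = -1.4357
  q = (-12 - (3)·-3.6000 - (-1)·1.2857) / (8) = 0.0107
  r = (-11 - (-4)·-3.6000 - (-2)·-1.1250) / (-7) = 3.9500
Iteration 3:
  p = (-12 - (2)·0.0107 - (-2)·3.9500) / (5) = -0.8243
  q = (-12 - (3)·-1.4357 - (-1)·3.9500) / (8) = -0.4679
  r = (-11 - (-4)·-1.4357 - (-2)·0.0107) / (-7) = 2.3888

(-0.8243, -0.4679, 2.3888)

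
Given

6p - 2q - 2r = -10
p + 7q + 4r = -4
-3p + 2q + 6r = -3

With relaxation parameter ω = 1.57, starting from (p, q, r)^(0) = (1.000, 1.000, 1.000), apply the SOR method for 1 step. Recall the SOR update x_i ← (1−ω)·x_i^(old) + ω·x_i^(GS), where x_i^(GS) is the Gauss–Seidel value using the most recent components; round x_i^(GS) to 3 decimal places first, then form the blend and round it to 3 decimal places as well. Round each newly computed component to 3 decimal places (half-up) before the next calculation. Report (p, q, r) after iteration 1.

(-2.140, -1.884, -2.049)

Iteration 1:
  p: GS value = (-10 - (-2)·1.000 - (-2)·1.000) / (6) = -1.000;  p ← (1−ω)·1.000 + ω·-1.000 = -2.140
  q: GS value = (-4 - (1)·-2.140 - (4)·1.000) / (7) = -0.837;  q ← (1−ω)·1.000 + ω·-0.837 = -1.884
  r: GS value = (-3 - (-3)·-2.140 - (2)·-1.884) / (6) = -0.942;  r ← (1−ω)·1.000 + ω·-0.942 = -2.049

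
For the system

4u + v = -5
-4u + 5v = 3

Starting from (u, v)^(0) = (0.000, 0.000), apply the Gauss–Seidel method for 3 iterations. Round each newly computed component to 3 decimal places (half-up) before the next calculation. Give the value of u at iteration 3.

Iteration 1:
  u = (-5 - (1)·0.000) / (4) = -1.250
  v = (3 - (-4)·-1.250) / (5) = -0.400
Iteration 2:
  u = (-5 - (1)·-0.400) / (4) = -1.150
  v = (3 - (-4)·-1.150) / (5) = -0.320
Iteration 3:
  u = (-5 - (1)·-0.320) / (4) = -1.170
  v = (3 - (-4)·-1.170) / (5) = -0.336

-1.170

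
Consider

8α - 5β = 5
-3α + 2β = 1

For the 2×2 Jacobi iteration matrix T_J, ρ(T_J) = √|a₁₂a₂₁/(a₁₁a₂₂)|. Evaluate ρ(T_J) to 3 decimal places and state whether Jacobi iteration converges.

0.968

a₁₂a₂₁/(a₁₁a₂₂) = (-5)·(-3) / ((8)·(2)) = 0.937500
ρ = √|0.937500| = √0.937500 = 0.968
ρ < 1, so Jacobi converges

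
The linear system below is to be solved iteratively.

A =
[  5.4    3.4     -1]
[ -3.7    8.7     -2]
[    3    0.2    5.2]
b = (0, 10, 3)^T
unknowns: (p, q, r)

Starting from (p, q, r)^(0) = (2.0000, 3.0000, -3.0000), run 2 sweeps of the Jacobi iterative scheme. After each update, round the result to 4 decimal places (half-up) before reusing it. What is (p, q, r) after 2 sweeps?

Iteration 1:
  p = (0 - (3.4)·3.0000 - (-1)·-3.0000) / (5.4) = -2.4444
  q = (10 - (-3.7)·2.0000 - (-2)·-3.0000) / (8.7) = 1.3103
  r = (3 - (3)·2.0000 - (0.2)·3.0000) / (5.2) = -0.6923
Iteration 2:
  p = (0 - (3.4)·1.3103 - (-1)·-0.6923) / (5.4) = -0.9532
  q = (10 - (-3.7)·-2.4444 - (-2)·-0.6923) / (8.7) = -0.0493
  r = (3 - (3)·-2.4444 - (0.2)·1.3103) / (5.2) = 1.9368

(-0.9532, -0.0493, 1.9368)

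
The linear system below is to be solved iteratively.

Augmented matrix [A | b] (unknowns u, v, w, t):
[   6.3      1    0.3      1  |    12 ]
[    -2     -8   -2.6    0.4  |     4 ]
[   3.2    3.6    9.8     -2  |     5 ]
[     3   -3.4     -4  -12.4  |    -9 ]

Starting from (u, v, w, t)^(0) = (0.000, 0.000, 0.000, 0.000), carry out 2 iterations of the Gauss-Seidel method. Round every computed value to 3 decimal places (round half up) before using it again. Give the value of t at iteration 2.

1.257

Iteration 1:
  u = (12 - (1)·0.000 - (0.3)·0.000 - (1)·0.000) / (6.3) = 1.905
  v = (4 - (-2)·1.905 - (-2.6)·0.000 - (0.4)·0.000) / (-8) = -0.976
  w = (5 - (3.2)·1.905 - (3.6)·-0.976 - (-2)·0.000) / (9.8) = 0.247
  t = (-9 - (3)·1.905 - (-3.4)·-0.976 - (-4)·0.247) / (-12.4) = 1.375
Iteration 2:
  u = (12 - (1)·-0.976 - (0.3)·0.247 - (1)·1.375) / (6.3) = 1.830
  v = (4 - (-2)·1.830 - (-2.6)·0.247 - (0.4)·1.375) / (-8) = -0.969
  w = (5 - (3.2)·1.830 - (3.6)·-0.969 - (-2)·1.375) / (9.8) = 0.549
  t = (-9 - (3)·1.830 - (-3.4)·-0.969 - (-4)·0.549) / (-12.4) = 1.257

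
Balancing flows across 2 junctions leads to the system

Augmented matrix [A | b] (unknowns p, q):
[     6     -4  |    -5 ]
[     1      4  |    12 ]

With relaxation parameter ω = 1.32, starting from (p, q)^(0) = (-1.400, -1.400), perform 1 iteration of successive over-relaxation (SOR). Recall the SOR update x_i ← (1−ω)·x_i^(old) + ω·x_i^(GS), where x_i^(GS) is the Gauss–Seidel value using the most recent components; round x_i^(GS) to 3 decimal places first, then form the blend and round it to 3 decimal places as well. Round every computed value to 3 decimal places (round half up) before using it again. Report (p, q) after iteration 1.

(-1.884, 5.030)

Iteration 1:
  p: GS value = (-5 - (-4)·-1.400) / (6) = -1.767;  p ← (1−ω)·-1.400 + ω·-1.767 = -1.884
  q: GS value = (12 - (1)·-1.884) / (4) = 3.471;  q ← (1−ω)·-1.400 + ω·3.471 = 5.030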